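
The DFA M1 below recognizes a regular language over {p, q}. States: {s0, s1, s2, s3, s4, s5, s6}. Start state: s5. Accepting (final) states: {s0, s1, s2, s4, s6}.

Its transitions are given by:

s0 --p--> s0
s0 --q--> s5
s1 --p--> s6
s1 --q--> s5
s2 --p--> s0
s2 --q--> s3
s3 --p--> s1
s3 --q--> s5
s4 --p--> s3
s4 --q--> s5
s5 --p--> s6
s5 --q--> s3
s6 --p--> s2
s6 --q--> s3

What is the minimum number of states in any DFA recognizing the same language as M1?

2

Reachable states from the start: {s0,s1,s2,s3,s5,s6}. Unreachable: {s4} — drop them.
Start with accepting vs non-accepting: {s0,s1,s2,s6} | {s3,s5}.
The partition is now stable with 2 blocks: {s0,s1,s2,s6} | {s3,s5}.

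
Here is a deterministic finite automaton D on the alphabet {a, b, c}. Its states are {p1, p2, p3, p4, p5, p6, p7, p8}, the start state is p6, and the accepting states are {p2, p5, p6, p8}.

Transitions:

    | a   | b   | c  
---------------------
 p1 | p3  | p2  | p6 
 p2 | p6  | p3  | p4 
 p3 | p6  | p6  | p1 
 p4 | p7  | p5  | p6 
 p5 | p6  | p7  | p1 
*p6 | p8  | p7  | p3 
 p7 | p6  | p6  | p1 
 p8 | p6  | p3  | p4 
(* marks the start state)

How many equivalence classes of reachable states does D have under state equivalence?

4

Start with accepting vs non-accepting: {p2,p5,p6,p8} | {p1,p3,p4,p7}.
Split {p1,p3,p4,p7} by δ(·,a) → {p1,p4} and {p3,p7}.
Refine {p2,p5,p6,p8} on symbol c: members go to different blocks, giving {p2,p5,p8} and {p6}.
No further refinement is possible. Final partition (4 blocks): {p2,p5,p8} | {p1,p4} | {p3,p7} | {p6}.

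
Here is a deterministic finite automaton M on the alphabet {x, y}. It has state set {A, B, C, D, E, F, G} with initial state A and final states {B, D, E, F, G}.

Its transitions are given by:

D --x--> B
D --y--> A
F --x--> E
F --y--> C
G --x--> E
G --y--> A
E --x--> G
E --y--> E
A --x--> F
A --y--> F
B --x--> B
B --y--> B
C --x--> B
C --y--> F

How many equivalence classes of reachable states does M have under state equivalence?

6

First remove the unreachable states {D}; 6 states remain.
P0 = {B,E,F,G} | {A,C}.
Refine {B,E,F,G} on symbol y: members go to different blocks, giving {B,E} and {F,G}.
On input x, block {B,E} splits into {B} and {E}.
On input x, block {A,C} splits into {A} and {C}.
Split {F,G} by δ(·,y) → {F} and {G}.
The partition is now stable with 6 blocks: {B} | {A} | {F} | {E} | {C} | {G}.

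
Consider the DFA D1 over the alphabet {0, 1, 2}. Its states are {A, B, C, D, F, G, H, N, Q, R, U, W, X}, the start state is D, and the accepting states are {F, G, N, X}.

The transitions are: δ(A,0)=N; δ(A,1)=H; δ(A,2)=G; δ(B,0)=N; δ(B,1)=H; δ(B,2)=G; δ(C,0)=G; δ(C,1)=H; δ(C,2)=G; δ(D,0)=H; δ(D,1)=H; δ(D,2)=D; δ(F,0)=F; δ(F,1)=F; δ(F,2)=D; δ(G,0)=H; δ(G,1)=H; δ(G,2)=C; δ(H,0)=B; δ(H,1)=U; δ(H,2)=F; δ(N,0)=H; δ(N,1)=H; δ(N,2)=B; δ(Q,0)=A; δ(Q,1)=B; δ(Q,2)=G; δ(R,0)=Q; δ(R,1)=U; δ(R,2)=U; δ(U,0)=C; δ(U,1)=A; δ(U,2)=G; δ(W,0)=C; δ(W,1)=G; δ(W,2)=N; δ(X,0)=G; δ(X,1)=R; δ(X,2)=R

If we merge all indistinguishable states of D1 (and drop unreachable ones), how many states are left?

6

First remove the unreachable states {Q,R,W,X}; 9 states remain.
Initial partition by acceptance: {F,G,N} | {A,B,C,D,H,U}.
Refine {F,G,N} on symbol 0: members go to different blocks, giving {G,N} and {F}.
Refine {A,B,C,D,H,U} on symbol 0: members go to different blocks, giving {D,H,U} and {A,B,C}.
Refine {D,H,U} on symbol 0: members go to different blocks, giving {H,U} and {D}.
On input 1, block {H,U} splits into {U} and {H}.
The partition is now stable with 6 blocks: {G,N} | {U} | {F} | {A,B,C} | {D} | {H}.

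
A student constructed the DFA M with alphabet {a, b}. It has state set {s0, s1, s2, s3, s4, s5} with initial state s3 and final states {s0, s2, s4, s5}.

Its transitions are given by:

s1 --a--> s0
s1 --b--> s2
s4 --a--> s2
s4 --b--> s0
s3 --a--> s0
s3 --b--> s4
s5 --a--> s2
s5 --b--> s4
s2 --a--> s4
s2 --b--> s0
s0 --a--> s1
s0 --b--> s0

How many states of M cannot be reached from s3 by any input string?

BFS from s3 reaches {s0, s1, s2, s3, s4}; the 1 state(s) s5 are never visited.

1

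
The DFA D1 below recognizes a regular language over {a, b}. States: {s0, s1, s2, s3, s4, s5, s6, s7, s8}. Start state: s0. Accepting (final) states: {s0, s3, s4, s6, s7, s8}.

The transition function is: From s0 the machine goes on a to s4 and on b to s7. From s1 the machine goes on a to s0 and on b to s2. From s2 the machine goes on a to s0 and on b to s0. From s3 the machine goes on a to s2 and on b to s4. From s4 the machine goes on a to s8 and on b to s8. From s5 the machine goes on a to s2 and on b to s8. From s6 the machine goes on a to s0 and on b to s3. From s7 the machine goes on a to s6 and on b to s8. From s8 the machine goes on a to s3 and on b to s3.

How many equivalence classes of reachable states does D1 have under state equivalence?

7

States {s1,s5} cannot be reached from the start state, so discard them.
Initial partition by acceptance: {s0,s3,s4,s6,s7,s8} | {s2}.
On input a, block {s0,s3,s4,s6,s7,s8} splits into {s0,s4,s6,s7,s8} and {s3}.
Split {s0,s4,s6,s7,s8} by δ(·,a) → {s0,s4,s6,s7} and {s8}.
On input a, block {s0,s4,s6,s7} splits into {s0,s6,s7} and {s4}.
Split {s0,s6,s7} by δ(·,a) → {s6,s7} and {s0}.
Refine {s6,s7} on symbol a: members go to different blocks, giving {s6} and {s7}.
The partition is now stable with 7 blocks: {s6} | {s2} | {s3} | {s8} | {s4} | {s0} | {s7}.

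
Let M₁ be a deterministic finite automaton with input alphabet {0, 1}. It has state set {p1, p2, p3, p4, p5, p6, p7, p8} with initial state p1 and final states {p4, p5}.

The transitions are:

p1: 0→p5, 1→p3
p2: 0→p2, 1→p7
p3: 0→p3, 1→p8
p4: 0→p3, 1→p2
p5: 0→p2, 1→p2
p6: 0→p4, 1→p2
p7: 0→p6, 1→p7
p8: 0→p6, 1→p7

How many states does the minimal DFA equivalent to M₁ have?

Start with accepting vs non-accepting: {p4,p5} | {p1,p2,p3,p6,p7,p8}.
Split {p1,p2,p3,p6,p7,p8} by δ(·,0) → {p2,p3,p7,p8} and {p1,p6}.
On input 0, block {p2,p3,p7,p8} splits into {p2,p3} and {p7,p8}.
The partition is now stable with 4 blocks: {p4,p5} | {p2,p3} | {p1,p6} | {p7,p8}.

4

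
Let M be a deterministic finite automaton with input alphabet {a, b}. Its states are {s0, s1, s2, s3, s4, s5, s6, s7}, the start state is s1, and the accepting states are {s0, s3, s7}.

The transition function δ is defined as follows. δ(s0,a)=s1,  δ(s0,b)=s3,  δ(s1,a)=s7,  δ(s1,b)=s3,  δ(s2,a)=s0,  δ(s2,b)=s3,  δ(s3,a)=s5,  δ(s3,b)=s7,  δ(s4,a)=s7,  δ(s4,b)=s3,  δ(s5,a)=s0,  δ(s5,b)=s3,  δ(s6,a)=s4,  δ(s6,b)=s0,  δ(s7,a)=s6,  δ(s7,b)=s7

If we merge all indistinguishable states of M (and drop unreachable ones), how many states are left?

First remove the unreachable states {s2}; 7 states remain.
Initial partition by acceptance: {s0,s3,s7} | {s1,s4,s5,s6}.
Refine {s1,s4,s5,s6} on symbol a: members go to different blocks, giving {s1,s4,s5} and {s6}.
On input a, block {s0,s3,s7} splits into {s0,s3} and {s7}.
Refine {s0,s3} on symbol b: members go to different blocks, giving {s0} and {s3}.
On input a, block {s1,s4,s5} splits into {s1,s4} and {s5}.
No further refinement is possible. Final partition (6 blocks): {s0} | {s1,s4} | {s6} | {s7} | {s3} | {s5}.

6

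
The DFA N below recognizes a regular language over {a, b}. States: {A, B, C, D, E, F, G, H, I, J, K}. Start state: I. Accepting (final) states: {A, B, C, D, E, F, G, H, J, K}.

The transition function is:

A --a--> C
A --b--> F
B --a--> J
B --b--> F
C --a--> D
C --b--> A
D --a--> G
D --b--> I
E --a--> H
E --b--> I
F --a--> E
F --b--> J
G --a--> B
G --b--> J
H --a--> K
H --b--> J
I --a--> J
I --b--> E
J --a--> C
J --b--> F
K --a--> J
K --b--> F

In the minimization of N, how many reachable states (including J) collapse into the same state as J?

All states are reachable from the start state.
P0 = {A,B,C,D,E,F,G,H,J,K} | {I}.
Refine {A,B,C,D,E,F,G,H,J,K} on symbol b: members go to different blocks, giving {A,B,C,F,G,H,J,K} and {D,E}.
Split {A,B,C,F,G,H,J,K} by δ(·,a) → {A,B,G,H,J,K} and {C,F}.
On input a, block {A,B,G,H,J,K} splits into {B,G,H,K} and {A,J}.
Split {B,G,H,K} by δ(·,a) → {B,K} and {G,H}.
The partition is now stable with 6 blocks: {B,K} | {I} | {D,E} | {C,F} | {A,J} | {G,H}.
The equivalence class containing J is {A,J}, of size 2.

2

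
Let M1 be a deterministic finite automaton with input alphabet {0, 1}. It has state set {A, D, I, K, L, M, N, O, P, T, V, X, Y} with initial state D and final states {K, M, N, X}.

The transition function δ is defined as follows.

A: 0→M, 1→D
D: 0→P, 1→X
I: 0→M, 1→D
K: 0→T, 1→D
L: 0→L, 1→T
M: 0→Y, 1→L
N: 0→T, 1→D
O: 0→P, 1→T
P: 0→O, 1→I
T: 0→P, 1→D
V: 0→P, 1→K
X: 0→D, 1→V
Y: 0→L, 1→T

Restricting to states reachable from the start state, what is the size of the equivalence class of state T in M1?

1

Reachable states from the start: {D,I,K,L,M,O,P,T,V,X,Y}. Unreachable: {A,N} — drop them.
Start with accepting vs non-accepting: {K,M,X} | {D,I,L,O,P,T,V,Y}.
Refine {D,I,L,O,P,T,V,Y} on symbol 0: members go to different blocks, giving {D,L,O,P,T,V,Y} and {I}.
On input 1, block {D,L,O,P,T,V,Y} splits into {L,O,T,Y} and {D,V} and {P}.
Refine {K,M,X} on symbol 0: members go to different blocks, giving {K,M} and {X}.
On input 1, block {K,M} splits into {M} and {K}.
On input 0, block {L,O,T,Y} splits into {L,Y} and {O,T}.
On input 1, block {D,V} splits into {D} and {V}.
Refine {O,T} on symbol 1: members go to different blocks, giving {T} and {O}.
No further refinement is possible. Final partition (10 blocks): {M} | {L,Y} | {I} | {D} | {P} | {X} | {K} | {T} | {V} | {O}.
The equivalence class containing T is {T}, of size 1.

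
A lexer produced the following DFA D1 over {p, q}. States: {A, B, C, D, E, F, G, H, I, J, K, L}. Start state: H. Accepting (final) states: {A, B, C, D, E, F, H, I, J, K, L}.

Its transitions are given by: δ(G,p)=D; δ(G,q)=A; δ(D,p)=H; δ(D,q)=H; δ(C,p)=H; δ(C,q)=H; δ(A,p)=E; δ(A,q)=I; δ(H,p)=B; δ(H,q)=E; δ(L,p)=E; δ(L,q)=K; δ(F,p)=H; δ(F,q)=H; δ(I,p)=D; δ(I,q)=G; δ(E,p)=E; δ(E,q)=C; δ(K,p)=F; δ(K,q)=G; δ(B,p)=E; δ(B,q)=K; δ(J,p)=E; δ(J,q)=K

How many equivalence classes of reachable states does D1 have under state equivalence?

6

First remove the unreachable states {J,L}; 10 states remain.
P0 = {A,B,C,D,E,F,H,I,K} | {G}.
Refine {A,B,C,D,E,F,H,I,K} on symbol q: members go to different blocks, giving {A,B,C,D,E,F,H} and {I,K}.
Refine {A,B,C,D,E,F,H} on symbol q: members go to different blocks, giving {C,D,E,F,H} and {A,B}.
Split {C,D,E,F,H} by δ(·,p) → {C,D,E,F} and {H}.
Refine {C,D,E,F} on symbol p: members go to different blocks, giving {C,D,F} and {E}.
No further refinement is possible. Final partition (6 blocks): {C,D,F} | {G} | {I,K} | {A,B} | {H} | {E}.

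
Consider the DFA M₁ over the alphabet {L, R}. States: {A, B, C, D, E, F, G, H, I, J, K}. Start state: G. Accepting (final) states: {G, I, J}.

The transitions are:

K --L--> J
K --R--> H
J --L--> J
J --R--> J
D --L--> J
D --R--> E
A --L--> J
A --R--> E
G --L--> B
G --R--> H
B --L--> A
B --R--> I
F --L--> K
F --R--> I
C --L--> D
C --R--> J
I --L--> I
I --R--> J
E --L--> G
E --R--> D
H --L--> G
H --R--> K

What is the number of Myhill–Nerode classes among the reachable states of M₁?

5

First remove the unreachable states {C,F}; 9 states remain.
Start with accepting vs non-accepting: {G,I,J} | {A,B,D,E,H,K}.
Split {G,I,J} by δ(·,L) → {I,J} and {G}.
On input L, block {A,B,D,E,H,K} splits into {A,D,K} and {E,H} and {B}.
The partition is now stable with 5 blocks: {I,J} | {A,D,K} | {G} | {E,H} | {B}.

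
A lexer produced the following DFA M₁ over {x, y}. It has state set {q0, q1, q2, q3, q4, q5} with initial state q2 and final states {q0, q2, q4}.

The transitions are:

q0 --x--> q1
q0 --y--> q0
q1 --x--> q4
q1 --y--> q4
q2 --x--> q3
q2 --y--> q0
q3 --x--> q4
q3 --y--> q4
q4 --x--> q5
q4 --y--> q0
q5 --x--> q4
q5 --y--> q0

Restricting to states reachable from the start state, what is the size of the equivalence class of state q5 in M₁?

3

Initial partition by acceptance: {q0,q2,q4} | {q1,q3,q5}.
Stable partition: {q0,q2,q4} | {q1,q3,q5} — 2 equivalence classes.
State q5 belongs to the block {q1,q3,q5}, which has 3 states.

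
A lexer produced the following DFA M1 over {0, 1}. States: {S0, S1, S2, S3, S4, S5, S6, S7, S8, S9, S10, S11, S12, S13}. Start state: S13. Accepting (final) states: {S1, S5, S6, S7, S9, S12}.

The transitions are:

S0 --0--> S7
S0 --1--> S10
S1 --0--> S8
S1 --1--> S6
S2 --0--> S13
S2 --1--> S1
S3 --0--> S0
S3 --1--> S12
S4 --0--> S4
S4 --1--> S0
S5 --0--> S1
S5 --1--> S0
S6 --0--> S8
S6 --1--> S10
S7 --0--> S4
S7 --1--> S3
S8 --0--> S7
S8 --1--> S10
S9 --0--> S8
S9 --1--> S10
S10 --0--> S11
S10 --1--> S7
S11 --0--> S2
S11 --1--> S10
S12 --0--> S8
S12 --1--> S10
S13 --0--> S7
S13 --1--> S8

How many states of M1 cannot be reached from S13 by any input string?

BFS from S13 reaches {S0, S1, S2, S3, S4, S6, S7, S8, S10, S11, S12, S13}; the 2 state(s) S5, S9 are never visited.

2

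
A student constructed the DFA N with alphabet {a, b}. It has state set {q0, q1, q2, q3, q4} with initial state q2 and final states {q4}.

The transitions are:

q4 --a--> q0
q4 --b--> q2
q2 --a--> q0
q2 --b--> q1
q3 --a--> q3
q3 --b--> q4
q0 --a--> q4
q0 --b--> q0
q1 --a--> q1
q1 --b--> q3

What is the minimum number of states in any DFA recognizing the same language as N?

Start with accepting vs non-accepting: {q4} | {q0,q1,q2,q3}.
Split {q0,q1,q2,q3} by δ(·,a) → {q1,q2,q3} and {q0}.
On input a, block {q1,q2,q3} splits into {q1,q3} and {q2}.
Refine {q1,q3} on symbol b: members go to different blocks, giving {q1} and {q3}.
The partition is now stable with 5 blocks: {q4} | {q1} | {q0} | {q2} | {q3}.

5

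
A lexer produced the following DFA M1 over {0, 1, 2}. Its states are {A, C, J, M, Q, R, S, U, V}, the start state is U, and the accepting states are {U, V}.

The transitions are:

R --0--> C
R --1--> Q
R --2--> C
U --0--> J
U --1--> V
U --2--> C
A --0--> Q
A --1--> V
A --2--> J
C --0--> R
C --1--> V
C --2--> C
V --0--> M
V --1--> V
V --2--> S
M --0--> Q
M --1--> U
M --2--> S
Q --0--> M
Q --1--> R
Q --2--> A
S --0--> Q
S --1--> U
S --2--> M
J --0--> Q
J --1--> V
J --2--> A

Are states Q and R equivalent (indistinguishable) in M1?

Initial partition by acceptance: {U,V} | {A,C,J,M,Q,R,S}.
Split {A,C,J,M,Q,R,S} by δ(·,1) → {A,C,J,M,S} and {Q,R}.
Stable partition: {U,V} | {A,C,J,M,S} | {Q,R} — 3 equivalence classes.
Q and R lie in the same block of the stable partition, so they are equivalent — no string distinguishes them.

Yes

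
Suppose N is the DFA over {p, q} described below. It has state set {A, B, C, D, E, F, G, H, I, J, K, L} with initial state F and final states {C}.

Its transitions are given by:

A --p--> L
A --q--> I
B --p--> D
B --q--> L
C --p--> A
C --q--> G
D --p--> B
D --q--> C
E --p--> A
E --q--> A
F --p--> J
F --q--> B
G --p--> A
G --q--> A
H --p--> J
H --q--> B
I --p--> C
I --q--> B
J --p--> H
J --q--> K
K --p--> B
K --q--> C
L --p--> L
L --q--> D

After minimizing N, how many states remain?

States {E} cannot be reached from the start state, so discard them.
Initial partition by acceptance: {C} | {A,B,D,F,G,H,I,J,K,L}.
Split {A,B,D,F,G,H,I,J,K,L} by δ(·,p) → {A,B,D,F,G,H,J,K,L} and {I}.
Refine {A,B,D,F,G,H,J,K,L} on symbol q: members go to different blocks, giving {B,F,G,H,J,L} and {D,K} and {A}.
Refine {B,F,G,H,J,L} on symbol p: members go to different blocks, giving {F,H,J,L} and {B} and {G}.
Refine {F,H,J,L} on symbol q: members go to different blocks, giving {F,H} and {J,L}.
Split {J,L} by δ(·,p) → {J} and {L}.
The partition is now stable with 9 blocks: {C} | {F,H} | {I} | {D,K} | {A} | {B} | {G} | {J} | {L}.

9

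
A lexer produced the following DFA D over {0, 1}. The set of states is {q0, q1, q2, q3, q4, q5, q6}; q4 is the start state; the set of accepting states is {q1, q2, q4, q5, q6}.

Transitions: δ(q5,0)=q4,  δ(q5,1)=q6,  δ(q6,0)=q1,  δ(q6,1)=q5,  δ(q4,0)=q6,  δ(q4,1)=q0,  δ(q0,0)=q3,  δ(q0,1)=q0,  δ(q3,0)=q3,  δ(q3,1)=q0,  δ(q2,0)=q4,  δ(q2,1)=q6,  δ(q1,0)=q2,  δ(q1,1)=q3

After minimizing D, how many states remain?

3

P0 = {q1,q2,q4,q5,q6} | {q0,q3}.
Refine {q1,q2,q4,q5,q6} on symbol 1: members go to different blocks, giving {q2,q5,q6} and {q1,q4}.
No further refinement is possible. Final partition (3 blocks): {q2,q5,q6} | {q0,q3} | {q1,q4}.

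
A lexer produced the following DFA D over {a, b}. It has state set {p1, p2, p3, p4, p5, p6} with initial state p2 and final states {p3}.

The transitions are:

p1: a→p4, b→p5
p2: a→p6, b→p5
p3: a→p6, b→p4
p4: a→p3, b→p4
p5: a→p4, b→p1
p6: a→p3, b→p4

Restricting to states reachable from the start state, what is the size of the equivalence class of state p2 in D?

3

Every state is reachable, so we keep all 6.
Start with accepting vs non-accepting: {p3} | {p1,p2,p4,p5,p6}.
Split {p1,p2,p4,p5,p6} by δ(·,a) → {p1,p2,p5} and {p4,p6}.
No further refinement is possible. Final partition (3 blocks): {p3} | {p1,p2,p5} | {p4,p6}.
State p2 belongs to the block {p1,p2,p5}, which has 3 states.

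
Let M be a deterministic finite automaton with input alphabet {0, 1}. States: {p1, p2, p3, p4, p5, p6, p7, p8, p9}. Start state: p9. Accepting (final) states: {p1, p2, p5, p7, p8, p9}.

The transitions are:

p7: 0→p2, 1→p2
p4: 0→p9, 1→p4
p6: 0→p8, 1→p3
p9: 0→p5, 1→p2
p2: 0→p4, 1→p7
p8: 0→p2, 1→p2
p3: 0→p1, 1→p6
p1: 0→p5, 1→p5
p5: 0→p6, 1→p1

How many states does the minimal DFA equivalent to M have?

3

Start with accepting vs non-accepting: {p1,p2,p5,p7,p8,p9} | {p3,p4,p6}.
Split {p1,p2,p5,p7,p8,p9} by δ(·,0) → {p1,p7,p8,p9} and {p2,p5}.
The partition is now stable with 3 blocks: {p1,p7,p8,p9} | {p3,p4,p6} | {p2,p5}.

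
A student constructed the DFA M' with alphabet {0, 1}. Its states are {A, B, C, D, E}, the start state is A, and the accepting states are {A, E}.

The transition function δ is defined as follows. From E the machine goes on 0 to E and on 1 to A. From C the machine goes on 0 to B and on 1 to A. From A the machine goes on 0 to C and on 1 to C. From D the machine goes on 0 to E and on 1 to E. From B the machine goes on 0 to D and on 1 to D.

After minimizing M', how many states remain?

5

P0 = {A,E} | {B,C,D}.
On input 0, block {A,E} splits into {A} and {E}.
Split {B,C,D} by δ(·,0) → {B,C} and {D}.
Refine {B,C} on symbol 0: members go to different blocks, giving {B} and {C}.
The partition is now stable with 5 blocks: {A} | {B} | {E} | {D} | {C}.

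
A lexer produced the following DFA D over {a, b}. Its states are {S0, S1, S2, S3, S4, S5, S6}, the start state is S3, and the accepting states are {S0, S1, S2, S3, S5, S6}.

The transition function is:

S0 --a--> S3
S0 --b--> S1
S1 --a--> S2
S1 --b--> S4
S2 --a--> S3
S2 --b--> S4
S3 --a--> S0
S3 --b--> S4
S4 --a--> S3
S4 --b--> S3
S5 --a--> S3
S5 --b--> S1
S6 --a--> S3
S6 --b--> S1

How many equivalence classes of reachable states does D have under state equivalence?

5

Reachable states from the start: {S0,S1,S2,S3,S4}. Unreachable: {S5,S6} — drop them.
P0 = {S0,S1,S2,S3} | {S4}.
Split {S0,S1,S2,S3} by δ(·,b) → {S1,S2,S3} and {S0}.
On input a, block {S1,S2,S3} splits into {S1,S2} and {S3}.
On input a, block {S1,S2} splits into {S1} and {S2}.
Stable partition: {S1} | {S4} | {S0} | {S3} | {S2} — 5 equivalence classes.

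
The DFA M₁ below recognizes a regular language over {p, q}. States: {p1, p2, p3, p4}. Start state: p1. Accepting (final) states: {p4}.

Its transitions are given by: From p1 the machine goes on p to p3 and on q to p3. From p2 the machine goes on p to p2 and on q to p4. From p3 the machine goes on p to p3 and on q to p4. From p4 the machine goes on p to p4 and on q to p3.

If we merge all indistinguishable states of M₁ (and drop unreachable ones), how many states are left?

Reachable states from the start: {p1,p3,p4}. Unreachable: {p2} — drop them.
Start with accepting vs non-accepting: {p4} | {p1,p3}.
Split {p1,p3} by δ(·,q) → {p1} and {p3}.
The partition is now stable with 3 blocks: {p4} | {p1} | {p3}.

3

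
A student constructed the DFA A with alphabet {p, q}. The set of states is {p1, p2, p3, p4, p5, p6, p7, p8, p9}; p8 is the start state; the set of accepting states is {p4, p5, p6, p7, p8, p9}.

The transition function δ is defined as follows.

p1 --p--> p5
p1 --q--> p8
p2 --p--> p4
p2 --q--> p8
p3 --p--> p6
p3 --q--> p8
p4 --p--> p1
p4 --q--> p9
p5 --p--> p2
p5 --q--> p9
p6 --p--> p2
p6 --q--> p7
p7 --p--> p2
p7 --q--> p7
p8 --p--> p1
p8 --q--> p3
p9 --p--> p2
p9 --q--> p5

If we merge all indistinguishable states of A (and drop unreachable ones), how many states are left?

Every state is reachable, so we keep all 9.
Start with accepting vs non-accepting: {p4,p5,p6,p7,p8,p9} | {p1,p2,p3}.
Refine {p4,p5,p6,p7,p8,p9} on symbol q: members go to different blocks, giving {p4,p5,p6,p7,p9} and {p8}.
No further refinement is possible. Final partition (3 blocks): {p4,p5,p6,p7,p9} | {p1,p2,p3} | {p8}.

3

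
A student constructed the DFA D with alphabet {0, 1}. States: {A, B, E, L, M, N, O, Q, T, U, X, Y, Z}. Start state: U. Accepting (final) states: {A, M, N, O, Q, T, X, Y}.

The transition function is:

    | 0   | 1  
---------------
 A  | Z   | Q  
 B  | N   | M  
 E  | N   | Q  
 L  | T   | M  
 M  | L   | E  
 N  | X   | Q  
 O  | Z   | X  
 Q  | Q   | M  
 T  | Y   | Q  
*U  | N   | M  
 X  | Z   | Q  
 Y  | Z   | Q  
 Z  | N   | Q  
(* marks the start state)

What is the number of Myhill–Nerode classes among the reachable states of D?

6

First remove the unreachable states {A,B,O}; 10 states remain.
Start with accepting vs non-accepting: {M,N,Q,T,X,Y} | {E,L,U,Z}.
Refine {M,N,Q,T,X,Y} on symbol 0: members go to different blocks, giving {N,Q,T} and {M,X,Y}.
Split {N,Q,T} by δ(·,0) → {N,T} and {Q}.
Refine {E,L,U,Z} on symbol 1: members go to different blocks, giving {L,U} and {E,Z}.
On input 0, block {M,X,Y} splits into {X,Y} and {M}.
The partition is now stable with 6 blocks: {N,T} | {L,U} | {X,Y} | {Q} | {E,Z} | {M}.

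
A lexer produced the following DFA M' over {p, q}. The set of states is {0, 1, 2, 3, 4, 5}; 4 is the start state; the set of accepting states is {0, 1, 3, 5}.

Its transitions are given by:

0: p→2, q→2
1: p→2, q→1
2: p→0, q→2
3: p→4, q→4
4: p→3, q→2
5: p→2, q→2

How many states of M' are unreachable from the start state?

BFS from 4 reaches {0, 2, 3, 4}; the 2 state(s) 1, 5 are never visited.

2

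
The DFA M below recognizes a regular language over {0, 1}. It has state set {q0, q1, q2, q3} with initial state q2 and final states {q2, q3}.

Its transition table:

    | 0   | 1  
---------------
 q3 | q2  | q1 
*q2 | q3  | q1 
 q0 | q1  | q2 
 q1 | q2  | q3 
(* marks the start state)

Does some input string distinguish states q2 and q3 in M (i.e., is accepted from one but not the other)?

States {q0} cannot be reached from the start state, so discard them.
P0 = {q2,q3} | {q1}.
Stable partition: {q2,q3} | {q1} — 2 equivalence classes.
q2 and q3 lie in the same block of the stable partition, so they are equivalent — no string distinguishes them.

No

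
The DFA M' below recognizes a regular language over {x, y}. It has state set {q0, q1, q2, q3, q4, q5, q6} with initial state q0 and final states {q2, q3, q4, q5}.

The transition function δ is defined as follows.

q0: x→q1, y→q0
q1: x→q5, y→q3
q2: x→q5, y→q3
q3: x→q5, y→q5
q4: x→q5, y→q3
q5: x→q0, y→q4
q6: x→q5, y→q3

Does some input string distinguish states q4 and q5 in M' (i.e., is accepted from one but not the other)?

Yes

States {q2,q6} cannot be reached from the start state, so discard them.
Initial partition by acceptance: {q3,q4,q5} | {q0,q1}.
Refine {q3,q4,q5} on symbol x: members go to different blocks, giving {q3,q4} and {q5}.
Split {q3,q4} by δ(·,y) → {q3} and {q4}.
Refine {q0,q1} on symbol x: members go to different blocks, giving {q0} and {q1}.
Stable partition: {q3} | {q0} | {q5} | {q4} | {q1} — 5 equivalence classes.
q4 and q5 end up in different blocks, so they are distinguishable. For instance, the string 'x' is accepted from only q4.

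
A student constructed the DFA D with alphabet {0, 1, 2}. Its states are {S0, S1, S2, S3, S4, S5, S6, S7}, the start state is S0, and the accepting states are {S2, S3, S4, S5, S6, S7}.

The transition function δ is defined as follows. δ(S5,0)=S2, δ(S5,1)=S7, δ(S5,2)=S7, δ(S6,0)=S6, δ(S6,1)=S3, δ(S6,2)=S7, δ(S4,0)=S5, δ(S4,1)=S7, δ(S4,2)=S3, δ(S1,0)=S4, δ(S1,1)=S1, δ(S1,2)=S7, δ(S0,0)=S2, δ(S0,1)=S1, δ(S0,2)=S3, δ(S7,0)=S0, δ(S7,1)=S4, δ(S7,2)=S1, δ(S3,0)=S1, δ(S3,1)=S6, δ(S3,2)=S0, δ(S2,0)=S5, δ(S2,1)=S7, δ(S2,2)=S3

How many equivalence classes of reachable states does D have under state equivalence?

Every state is reachable, so we keep all 8.
Initial partition by acceptance: {S2,S3,S4,S5,S6,S7} | {S0,S1}.
Refine {S2,S3,S4,S5,S6,S7} on symbol 0: members go to different blocks, giving {S2,S4,S5,S6} and {S3,S7}.
No further refinement is possible. Final partition (3 blocks): {S2,S4,S5,S6} | {S0,S1} | {S3,S7}.

3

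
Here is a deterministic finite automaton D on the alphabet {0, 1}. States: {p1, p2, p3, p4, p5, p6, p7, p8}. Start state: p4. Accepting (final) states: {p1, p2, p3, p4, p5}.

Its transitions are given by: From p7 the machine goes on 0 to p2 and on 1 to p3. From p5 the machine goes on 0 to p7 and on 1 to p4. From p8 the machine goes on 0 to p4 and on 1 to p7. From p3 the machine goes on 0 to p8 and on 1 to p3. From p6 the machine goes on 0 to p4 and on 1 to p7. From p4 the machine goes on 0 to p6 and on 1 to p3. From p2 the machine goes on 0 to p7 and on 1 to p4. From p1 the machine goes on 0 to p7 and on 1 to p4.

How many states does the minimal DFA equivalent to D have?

States {p1,p5} cannot be reached from the start state, so discard them.
P0 = {p2,p3,p4} | {p6,p7,p8}.
On input 1, block {p6,p7,p8} splits into {p6,p8} and {p7}.
Split {p2,p3,p4} by δ(·,0) → {p3,p4} and {p2}.
The partition is now stable with 4 blocks: {p3,p4} | {p6,p8} | {p7} | {p2}.

4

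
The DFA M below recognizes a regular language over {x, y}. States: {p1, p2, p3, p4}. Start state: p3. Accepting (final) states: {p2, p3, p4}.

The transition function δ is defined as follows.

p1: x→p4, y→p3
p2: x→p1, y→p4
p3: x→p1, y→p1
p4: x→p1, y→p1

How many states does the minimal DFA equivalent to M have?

First remove the unreachable states {p2}; 3 states remain.
Initial partition by acceptance: {p3,p4} | {p1}.
The partition is now stable with 2 blocks: {p3,p4} | {p1}.

2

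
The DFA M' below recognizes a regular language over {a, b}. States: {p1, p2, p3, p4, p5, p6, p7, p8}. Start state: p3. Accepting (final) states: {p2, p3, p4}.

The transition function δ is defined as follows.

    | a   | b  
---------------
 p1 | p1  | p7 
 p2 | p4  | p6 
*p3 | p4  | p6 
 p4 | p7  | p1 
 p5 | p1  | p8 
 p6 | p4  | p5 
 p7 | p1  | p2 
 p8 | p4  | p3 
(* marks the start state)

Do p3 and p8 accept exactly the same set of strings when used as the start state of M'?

Initial partition by acceptance: {p2,p3,p4} | {p1,p5,p6,p7,p8}.
On input a, block {p2,p3,p4} splits into {p2,p3} and {p4}.
Refine {p1,p5,p6,p7,p8} on symbol a: members go to different blocks, giving {p1,p5,p7} and {p6,p8}.
On input b, block {p1,p5,p7} splits into {p1} and {p5} and {p7}.
On input b, block {p6,p8} splits into {p6} and {p8}.
Stable partition: {p2,p3} | {p1} | {p4} | {p6} | {p5} | {p7} | {p8} — 7 equivalence classes.
p3 and p8 end up in different blocks, so they are distinguishable. For instance, the string 'ε' is accepted from only p3.

No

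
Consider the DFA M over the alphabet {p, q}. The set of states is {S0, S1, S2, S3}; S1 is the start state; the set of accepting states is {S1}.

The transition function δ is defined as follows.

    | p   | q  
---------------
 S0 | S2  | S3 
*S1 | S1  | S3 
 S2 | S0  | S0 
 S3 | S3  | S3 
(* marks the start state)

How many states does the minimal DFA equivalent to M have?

2

States {S0,S2} cannot be reached from the start state, so discard them.
Start with accepting vs non-accepting: {S1} | {S3}.
Stable partition: {S1} | {S3} — 2 equivalence classes.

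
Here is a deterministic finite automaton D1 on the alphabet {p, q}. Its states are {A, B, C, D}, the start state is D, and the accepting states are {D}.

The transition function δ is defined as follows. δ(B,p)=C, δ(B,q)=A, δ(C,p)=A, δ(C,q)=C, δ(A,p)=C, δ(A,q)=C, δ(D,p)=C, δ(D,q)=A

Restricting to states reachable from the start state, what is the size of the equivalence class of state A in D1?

2

First remove the unreachable states {B}; 3 states remain.
Start with accepting vs non-accepting: {D} | {A,C}.
No further refinement is possible. Final partition (2 blocks): {D} | {A,C}.
The equivalence class containing A is {A,C}, of size 2.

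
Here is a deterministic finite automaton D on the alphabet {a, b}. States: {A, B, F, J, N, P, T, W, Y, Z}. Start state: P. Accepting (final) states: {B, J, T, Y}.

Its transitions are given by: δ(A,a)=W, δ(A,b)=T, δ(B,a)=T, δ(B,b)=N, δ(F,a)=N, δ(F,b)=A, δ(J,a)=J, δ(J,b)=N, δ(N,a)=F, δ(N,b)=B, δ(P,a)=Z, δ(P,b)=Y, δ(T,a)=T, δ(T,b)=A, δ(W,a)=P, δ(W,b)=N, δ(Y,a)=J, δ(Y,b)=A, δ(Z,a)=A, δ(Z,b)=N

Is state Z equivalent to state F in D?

All states are reachable from the start state.
P0 = {B,J,T,Y} | {A,F,N,P,W,Z}.
Refine {A,F,N,P,W,Z} on symbol b: members go to different blocks, giving {F,W,Z} and {A,N,P}.
Stable partition: {B,J,T,Y} | {F,W,Z} | {A,N,P} — 3 equivalence classes.
Z and F lie in the same block of the stable partition, so they are equivalent — no string distinguishes them.

Yes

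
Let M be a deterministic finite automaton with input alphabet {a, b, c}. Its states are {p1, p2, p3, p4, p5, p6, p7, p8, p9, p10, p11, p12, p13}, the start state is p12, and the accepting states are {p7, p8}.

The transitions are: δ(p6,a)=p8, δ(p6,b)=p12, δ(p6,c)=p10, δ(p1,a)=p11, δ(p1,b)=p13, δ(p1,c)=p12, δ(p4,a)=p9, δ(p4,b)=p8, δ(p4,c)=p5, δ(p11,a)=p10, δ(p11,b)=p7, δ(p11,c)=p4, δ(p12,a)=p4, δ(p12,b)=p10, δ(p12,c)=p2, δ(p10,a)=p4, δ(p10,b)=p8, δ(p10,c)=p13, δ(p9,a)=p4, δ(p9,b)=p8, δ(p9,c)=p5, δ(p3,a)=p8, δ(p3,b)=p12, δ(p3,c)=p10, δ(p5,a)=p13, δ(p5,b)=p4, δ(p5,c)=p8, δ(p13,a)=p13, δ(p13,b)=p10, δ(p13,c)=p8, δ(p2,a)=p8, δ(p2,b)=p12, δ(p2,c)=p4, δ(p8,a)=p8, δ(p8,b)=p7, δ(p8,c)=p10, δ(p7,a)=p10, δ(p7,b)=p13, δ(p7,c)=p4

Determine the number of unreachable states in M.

Starting at p12 and following transitions, the reachable set is {p2, p4, p5, p7, p8, p9, p10, p12, p13}. That leaves p1, p3, p6, p11 unreachable — 4 in total.

4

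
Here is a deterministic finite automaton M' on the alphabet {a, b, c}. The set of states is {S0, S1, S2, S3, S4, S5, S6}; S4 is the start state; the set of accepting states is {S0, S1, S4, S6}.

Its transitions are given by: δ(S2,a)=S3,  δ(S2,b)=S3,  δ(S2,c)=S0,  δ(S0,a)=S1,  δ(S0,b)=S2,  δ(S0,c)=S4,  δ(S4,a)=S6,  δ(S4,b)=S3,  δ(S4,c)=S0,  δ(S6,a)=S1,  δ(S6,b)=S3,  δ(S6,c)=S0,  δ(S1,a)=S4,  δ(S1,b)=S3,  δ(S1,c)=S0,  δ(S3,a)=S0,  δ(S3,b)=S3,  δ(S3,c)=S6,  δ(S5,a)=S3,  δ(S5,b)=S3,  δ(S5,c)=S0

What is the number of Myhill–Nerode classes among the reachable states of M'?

First remove the unreachable states {S5}; 6 states remain.
Start with accepting vs non-accepting: {S0,S1,S4,S6} | {S2,S3}.
Refine {S2,S3} on symbol a: members go to different blocks, giving {S2} and {S3}.
On input b, block {S0,S1,S4,S6} splits into {S1,S4,S6} and {S0}.
No further refinement is possible. Final partition (4 blocks): {S1,S4,S6} | {S2} | {S3} | {S0}.

4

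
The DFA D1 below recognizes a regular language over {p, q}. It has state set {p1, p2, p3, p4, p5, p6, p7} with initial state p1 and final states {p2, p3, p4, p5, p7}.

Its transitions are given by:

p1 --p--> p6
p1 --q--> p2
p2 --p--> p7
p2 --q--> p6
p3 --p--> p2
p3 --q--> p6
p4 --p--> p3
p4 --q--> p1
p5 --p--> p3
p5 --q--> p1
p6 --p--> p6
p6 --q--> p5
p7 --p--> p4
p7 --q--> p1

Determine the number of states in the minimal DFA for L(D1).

2

Every state is reachable, so we keep all 7.
P0 = {p2,p3,p4,p5,p7} | {p1,p6}.
Stable partition: {p2,p3,p4,p5,p7} | {p1,p6} — 2 equivalence classes.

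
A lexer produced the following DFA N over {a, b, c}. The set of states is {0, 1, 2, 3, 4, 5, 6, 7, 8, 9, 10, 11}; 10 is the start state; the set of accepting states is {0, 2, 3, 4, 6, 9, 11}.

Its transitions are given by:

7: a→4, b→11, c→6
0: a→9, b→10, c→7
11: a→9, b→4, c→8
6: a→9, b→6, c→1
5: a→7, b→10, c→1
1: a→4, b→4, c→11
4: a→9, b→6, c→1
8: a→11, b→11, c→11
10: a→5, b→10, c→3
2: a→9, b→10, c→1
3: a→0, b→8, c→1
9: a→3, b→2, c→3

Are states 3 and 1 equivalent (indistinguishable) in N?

All states are reachable from the start state.
Start with accepting vs non-accepting: {0,2,3,4,6,9,11} | {1,5,7,8,10}.
Refine {0,2,3,4,6,9,11} on symbol b: members go to different blocks, giving {4,6,9,11} and {0,2,3}.
On input a, block {4,6,9,11} splits into {4,6,11} and {9}.
On input a, block {1,5,7,8,10} splits into {1,7,8} and {5,10}.
Refine {0,2,3} on symbol a: members go to different blocks, giving {0,2} and {3}.
On input a, block {5,10} splits into {5} and {10}.
No further refinement is possible. Final partition (7 blocks): {4,6,11} | {1,7,8} | {0,2} | {9} | {5} | {3} | {10}.
3 and 1 end up in different blocks, so they are distinguishable. For instance, the string 'ε' is accepted from only 3.

No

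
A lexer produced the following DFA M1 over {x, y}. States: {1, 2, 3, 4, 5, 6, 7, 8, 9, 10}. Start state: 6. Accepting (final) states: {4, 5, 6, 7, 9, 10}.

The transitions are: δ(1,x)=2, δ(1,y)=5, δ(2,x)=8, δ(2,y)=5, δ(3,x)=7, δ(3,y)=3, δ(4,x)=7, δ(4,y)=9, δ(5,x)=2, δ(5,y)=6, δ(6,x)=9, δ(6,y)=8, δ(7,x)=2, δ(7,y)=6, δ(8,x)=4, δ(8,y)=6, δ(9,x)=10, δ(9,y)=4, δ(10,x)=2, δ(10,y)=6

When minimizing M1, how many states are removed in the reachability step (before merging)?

Starting at 6 and following transitions, the reachable set is {2, 4, 5, 6, 7, 8, 9, 10}. That leaves 1, 3 unreachable — 2 in total.

2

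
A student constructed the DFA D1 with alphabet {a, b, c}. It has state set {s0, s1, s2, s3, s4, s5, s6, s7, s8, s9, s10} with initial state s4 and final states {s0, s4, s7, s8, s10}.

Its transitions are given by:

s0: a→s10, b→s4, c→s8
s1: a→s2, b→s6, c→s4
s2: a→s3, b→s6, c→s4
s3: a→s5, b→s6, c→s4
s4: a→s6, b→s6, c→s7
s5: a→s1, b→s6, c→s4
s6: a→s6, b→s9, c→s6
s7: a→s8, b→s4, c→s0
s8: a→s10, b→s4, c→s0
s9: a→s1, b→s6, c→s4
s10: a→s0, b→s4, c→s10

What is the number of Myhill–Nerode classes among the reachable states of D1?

4

Initial partition by acceptance: {s0,s4,s7,s8,s10} | {s1,s2,s3,s5,s6,s9}.
Refine {s0,s4,s7,s8,s10} on symbol a: members go to different blocks, giving {s0,s7,s8,s10} and {s4}.
Split {s1,s2,s3,s5,s6,s9} by δ(·,c) → {s1,s2,s3,s5,s9} and {s6}.
No further refinement is possible. Final partition (4 blocks): {s0,s7,s8,s10} | {s1,s2,s3,s5,s9} | {s4} | {s6}.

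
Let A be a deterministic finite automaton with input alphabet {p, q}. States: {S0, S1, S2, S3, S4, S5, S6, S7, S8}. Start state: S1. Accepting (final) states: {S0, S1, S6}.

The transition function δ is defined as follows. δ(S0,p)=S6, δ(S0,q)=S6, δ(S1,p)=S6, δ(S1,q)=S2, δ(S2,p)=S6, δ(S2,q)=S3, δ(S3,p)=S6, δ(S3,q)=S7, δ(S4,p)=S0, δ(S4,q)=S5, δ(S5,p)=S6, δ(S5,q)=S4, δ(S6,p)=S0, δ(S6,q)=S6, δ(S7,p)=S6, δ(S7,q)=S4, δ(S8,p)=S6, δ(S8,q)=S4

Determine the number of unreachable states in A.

Starting at S1 and following transitions, the reachable set is {S0, S1, S2, S3, S4, S5, S6, S7}. That leaves S8 unreachable — 1 in total.

1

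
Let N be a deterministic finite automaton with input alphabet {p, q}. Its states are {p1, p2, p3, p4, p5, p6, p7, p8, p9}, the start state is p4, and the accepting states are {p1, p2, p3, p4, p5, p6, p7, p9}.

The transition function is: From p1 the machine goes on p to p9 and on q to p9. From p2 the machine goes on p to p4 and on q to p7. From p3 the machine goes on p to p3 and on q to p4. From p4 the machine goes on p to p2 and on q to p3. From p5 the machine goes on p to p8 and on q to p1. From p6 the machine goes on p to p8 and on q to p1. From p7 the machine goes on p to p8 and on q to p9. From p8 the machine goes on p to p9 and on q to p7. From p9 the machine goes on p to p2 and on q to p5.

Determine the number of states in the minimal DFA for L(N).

8

Reachable states from the start: {p1,p2,p3,p4,p5,p7,p8,p9}. Unreachable: {p6} — drop them.
Initial partition by acceptance: {p1,p2,p3,p4,p5,p7,p9} | {p8}.
On input p, block {p1,p2,p3,p4,p5,p7,p9} splits into {p1,p2,p3,p4,p9} and {p5,p7}.
Refine {p1,p2,p3,p4,p9} on symbol q: members go to different blocks, giving {p1,p3,p4} and {p2,p9}.
Split {p1,p3,p4} by δ(·,p) → {p1,p4} and {p3}.
On input q, block {p1,p4} splits into {p1} and {p4}.
Refine {p5,p7} on symbol q: members go to different blocks, giving {p5} and {p7}.
Split {p2,p9} by δ(·,p) → {p2} and {p9}.
No further refinement is possible. Final partition (8 blocks): {p1} | {p8} | {p5} | {p2} | {p3} | {p4} | {p7} | {p9}.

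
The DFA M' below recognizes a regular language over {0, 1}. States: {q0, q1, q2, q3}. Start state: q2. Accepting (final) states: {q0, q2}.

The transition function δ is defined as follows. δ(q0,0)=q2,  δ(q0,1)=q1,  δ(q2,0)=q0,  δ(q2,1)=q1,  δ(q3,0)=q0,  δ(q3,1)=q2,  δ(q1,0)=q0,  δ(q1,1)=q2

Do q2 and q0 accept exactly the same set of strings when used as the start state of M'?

First remove the unreachable states {q3}; 3 states remain.
P0 = {q0,q2} | {q1}.
Stable partition: {q0,q2} | {q1} — 2 equivalence classes.
q2 and q0 lie in the same block of the stable partition, so they are equivalent — no string distinguishes them.

Yes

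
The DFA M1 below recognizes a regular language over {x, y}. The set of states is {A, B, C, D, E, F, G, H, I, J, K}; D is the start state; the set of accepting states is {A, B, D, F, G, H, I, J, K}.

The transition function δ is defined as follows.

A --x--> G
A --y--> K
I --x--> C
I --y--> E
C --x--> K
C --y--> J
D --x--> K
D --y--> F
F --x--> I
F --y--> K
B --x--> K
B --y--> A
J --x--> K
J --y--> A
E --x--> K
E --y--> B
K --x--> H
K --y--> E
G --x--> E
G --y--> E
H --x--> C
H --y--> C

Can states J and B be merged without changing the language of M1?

Yes

Every state is reachable, so we keep all 11.
Initial partition by acceptance: {A,B,D,F,G,H,I,J,K} | {C,E}.
Split {A,B,D,F,G,H,I,J,K} by δ(·,x) → {A,B,D,F,J,K} and {G,H,I}.
On input x, block {A,B,D,F,J,K} splits into {A,F,K} and {B,D,J}.
Refine {A,F,K} on symbol y: members go to different blocks, giving {A,F} and {K}.
Stable partition: {A,F} | {C,E} | {G,H,I} | {B,D,J} | {K} — 5 equivalence classes.
J and B lie in the same block of the stable partition, so they are equivalent — no string distinguishes them.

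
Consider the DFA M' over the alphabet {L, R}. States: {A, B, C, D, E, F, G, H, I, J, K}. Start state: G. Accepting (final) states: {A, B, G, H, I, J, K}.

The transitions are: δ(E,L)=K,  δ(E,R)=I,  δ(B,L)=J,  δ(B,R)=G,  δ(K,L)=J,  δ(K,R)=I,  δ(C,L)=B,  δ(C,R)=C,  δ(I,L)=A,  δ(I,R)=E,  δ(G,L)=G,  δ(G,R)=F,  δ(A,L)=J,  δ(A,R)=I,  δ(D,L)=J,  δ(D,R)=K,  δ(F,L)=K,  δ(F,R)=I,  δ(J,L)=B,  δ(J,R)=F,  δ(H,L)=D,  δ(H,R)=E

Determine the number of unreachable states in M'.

Starting at G and following transitions, the reachable set is {A, B, E, F, G, I, J, K}. That leaves C, D, H unreachable — 3 in total.

3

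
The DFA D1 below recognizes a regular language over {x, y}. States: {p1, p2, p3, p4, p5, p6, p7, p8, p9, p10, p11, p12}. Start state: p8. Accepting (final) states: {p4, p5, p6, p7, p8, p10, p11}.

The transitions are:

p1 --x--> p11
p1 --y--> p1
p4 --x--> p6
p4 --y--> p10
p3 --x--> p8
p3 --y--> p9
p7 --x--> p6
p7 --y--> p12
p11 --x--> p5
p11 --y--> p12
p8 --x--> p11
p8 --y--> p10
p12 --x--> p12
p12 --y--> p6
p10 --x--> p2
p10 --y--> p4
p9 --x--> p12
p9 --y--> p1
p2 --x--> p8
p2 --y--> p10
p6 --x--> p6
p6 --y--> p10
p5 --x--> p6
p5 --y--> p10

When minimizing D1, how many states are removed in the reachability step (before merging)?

Starting at p8 and following transitions, the reachable set is {p2, p4, p5, p6, p8, p10, p11, p12}. That leaves p1, p3, p7, p9 unreachable — 4 in total.

4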